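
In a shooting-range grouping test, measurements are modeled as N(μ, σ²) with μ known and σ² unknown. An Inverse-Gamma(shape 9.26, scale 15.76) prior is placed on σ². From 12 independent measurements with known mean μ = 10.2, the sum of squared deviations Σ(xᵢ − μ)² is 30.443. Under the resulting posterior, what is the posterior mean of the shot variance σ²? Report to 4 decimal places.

2.1726

With known mean μ and an Inverse-Gamma(α, β) prior on σ², the Normal likelihood is conjugate: posterior is Inv-Gamma(α + n/2, β + Σ(xᵢ−μ)²/2).
Posterior: Inv-Gamma(9.26 + 12/2, 15.76 + 30.443/2) = Inv-Gamma(15.26, 30.9815).
E[σ²|data] = β/(α−1) = 30.9815/14.26 = 2.1726.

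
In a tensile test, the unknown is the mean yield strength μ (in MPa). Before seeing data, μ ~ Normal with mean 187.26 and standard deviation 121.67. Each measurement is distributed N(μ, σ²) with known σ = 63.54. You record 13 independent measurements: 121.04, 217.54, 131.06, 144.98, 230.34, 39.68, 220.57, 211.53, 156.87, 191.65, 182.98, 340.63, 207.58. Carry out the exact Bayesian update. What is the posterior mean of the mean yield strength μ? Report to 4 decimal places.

For Normal data with known variance σ², a Normal(μ₀, σ₀²) prior on μ is conjugate. Posterior precision = 1/σ₀² + n/σ²; posterior mean is the precision-weighted average of μ₀ and x̄.
Σxᵢ = 121.04 + 217.54 + 131.06 + 144.98 + 230.34 + 39.68 + 220.57 + 211.53 + 156.87 + 191.65 + 182.98 + 340.63 + 207.58 = 2396.45, so n·x̄ = 2396.45.
σ₀² = 121.67² = 14803.5889, σ² = 63.54² = 4037.3316; σ² + n·σ₀² = 4037.3316 + 13·14803.5889 = 196483.9873.
Posterior mean = (μ₀/σ₀² + n·x̄/σ²)/(1/σ₀² + n/σ²) = (σ²·μ₀ + σ₀²·n·x̄)/(σ² + n·σ₀²) = (4037.3316·187.26 + 14803.5889·2396.45)/196483.9873 = 36232091.334821/196483.9873 = 184.4023.

184.4023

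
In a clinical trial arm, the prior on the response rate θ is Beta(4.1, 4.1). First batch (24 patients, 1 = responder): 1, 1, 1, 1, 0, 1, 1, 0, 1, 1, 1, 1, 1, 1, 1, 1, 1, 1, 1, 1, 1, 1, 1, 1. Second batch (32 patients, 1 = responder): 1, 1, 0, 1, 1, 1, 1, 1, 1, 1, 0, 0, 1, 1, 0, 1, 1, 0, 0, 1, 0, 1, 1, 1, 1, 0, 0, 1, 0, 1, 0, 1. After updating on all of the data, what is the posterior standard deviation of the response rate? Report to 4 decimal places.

The Beta prior is conjugate to a Binomial/Bernoulli likelihood; the update adds successes to α and failures to β.
After batch 1: Beta(4.1+22, 4.1+2) = Beta(26.1, 6.1).
After batch 2: Beta(26.1+21, 6.1+11) = Beta(47.1, 17.1).
Var = αβ/((α+β)²(α+β+1)) = 47.1·17.1/(64.2²·65.2) = 0.00299709; SD = √0.00299709 = 0.0547.

0.0547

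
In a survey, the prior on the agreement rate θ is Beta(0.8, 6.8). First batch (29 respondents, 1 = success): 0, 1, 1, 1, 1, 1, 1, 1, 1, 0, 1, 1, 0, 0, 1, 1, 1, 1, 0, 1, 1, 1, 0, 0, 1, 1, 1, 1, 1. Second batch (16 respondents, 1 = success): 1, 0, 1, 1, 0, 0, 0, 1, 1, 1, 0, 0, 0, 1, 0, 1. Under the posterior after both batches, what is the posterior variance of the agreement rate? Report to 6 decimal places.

0.004528

The Beta prior is conjugate to a Binomial/Bernoulli likelihood; the update adds successes to α and failures to β.
After batch 1: Beta(0.8+22, 6.8+7) = Beta(22.8, 13.8).
After batch 2: Beta(22.8+8, 13.8+8) = Beta(30.8, 21.8).
Var = αβ/((α+β)²(α+β+1)) = 30.8·21.8/(52.6²·53.6) = 0.004528.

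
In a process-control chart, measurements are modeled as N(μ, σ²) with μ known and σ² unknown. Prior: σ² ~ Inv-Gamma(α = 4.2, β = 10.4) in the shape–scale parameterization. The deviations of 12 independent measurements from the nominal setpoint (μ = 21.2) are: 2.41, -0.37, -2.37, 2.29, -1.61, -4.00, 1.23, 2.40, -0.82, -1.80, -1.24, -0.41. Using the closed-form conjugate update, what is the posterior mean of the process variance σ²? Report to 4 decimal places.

3.7548

With known mean μ and an Inverse-Gamma(α, β) prior on σ², the Normal likelihood is conjugate: posterior is Inv-Gamma(α + n/2, β + Σ(xᵢ−μ)²/2).
Σ(xᵢ−μ)² = (2.41)² + (-0.37)² + (-2.37)² + (2.29)² + (-1.61)² + (-4.00)² + (1.23)² + (2.40)² + (-0.82)² + (-1.80)² + (-1.24)² + (-0.41)² = 48.2891.
Posterior: Inv-Gamma(4.2 + 12/2, 10.4 + 48.2891/2) = Inv-Gamma(10.20, 34.54455).
E[σ²|data] = β/(α−1) = 34.54455/9.20 = 3.7548.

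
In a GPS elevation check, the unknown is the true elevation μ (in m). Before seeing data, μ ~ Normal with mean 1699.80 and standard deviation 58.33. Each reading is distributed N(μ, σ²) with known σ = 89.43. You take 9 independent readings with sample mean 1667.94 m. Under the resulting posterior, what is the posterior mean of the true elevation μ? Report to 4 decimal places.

1674.5379

For Normal data with known variance σ², a Normal(μ₀, σ₀²) prior on μ is conjugate. Posterior precision = 1/σ₀² + n/σ²; posterior mean is the precision-weighted average of μ₀ and x̄.
n·x̄ = 9·1667.94 = 15011.46.
σ₀² = 58.33² = 3402.3889, σ² = 89.43² = 7997.7249; σ² + n·σ₀² = 7997.7249 + 9·3402.3889 = 38619.225.
Posterior mean = (μ₀/σ₀² + n·x̄/σ²)/(1/σ₀² + n/σ²) = (σ²·μ₀ + σ₀²·n·x̄)/(σ² + n·σ₀²) = (7997.7249·1699.80 + 3402.3889·15011.46)/38619.225 = 64669357.661814/38619.225 = 1674.5379.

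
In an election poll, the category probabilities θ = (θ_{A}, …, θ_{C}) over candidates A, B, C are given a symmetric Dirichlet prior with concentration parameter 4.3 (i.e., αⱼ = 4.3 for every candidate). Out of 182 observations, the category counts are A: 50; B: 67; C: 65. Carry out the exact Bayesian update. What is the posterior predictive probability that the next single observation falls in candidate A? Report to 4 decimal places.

The Dirichlet prior is conjugate to the Multinomial likelihood: each posterior αⱼ = prior αⱼ + observed count nⱼ.
Posterior concentration: (54.3, 71.3, 69.3), total = 194.9.
P(next = A | data) = α_{A}/Σα = 0.2786.

0.2786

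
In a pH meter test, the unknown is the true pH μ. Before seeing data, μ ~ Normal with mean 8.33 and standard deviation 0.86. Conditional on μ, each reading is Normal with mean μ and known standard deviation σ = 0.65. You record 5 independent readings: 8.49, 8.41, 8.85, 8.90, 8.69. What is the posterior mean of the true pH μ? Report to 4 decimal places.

8.6333

For Normal data with known variance σ², a Normal(μ₀, σ₀²) prior on μ is conjugate. Posterior precision = 1/σ₀² + n/σ²; posterior mean is the precision-weighted average of μ₀ and x̄.
Σxᵢ = 8.49 + 8.41 + 8.85 + 8.90 + 8.69 = 43.34, so n·x̄ = 43.34.
σ₀² = 0.86² = 0.7396, σ² = 0.65² = 0.4225; σ² + n·σ₀² = 0.4225 + 5·0.7396 = 4.1205.
Posterior mean = (μ₀/σ₀² + n·x̄/σ²)/(1/σ₀² + n/σ²) = (σ²·μ₀ + σ₀²·n·x̄)/(σ² + n·σ₀²) = (0.4225·8.33 + 0.7396·43.34)/4.1205 = 35.573689/4.1205 = 8.6333.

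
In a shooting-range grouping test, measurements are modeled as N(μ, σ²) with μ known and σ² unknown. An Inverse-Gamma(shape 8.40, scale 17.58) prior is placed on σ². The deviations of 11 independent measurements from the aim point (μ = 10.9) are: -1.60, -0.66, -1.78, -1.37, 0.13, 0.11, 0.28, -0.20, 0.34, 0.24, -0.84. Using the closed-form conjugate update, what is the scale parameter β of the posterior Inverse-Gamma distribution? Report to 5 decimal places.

With known mean μ and an Inverse-Gamma(α, β) prior on σ², the Normal likelihood is conjugate: posterior is Inv-Gamma(α + n/2, β + Σ(xᵢ−μ)²/2).
Σ(xᵢ−μ)² = (-1.60)² + (-0.66)² + (-1.78)² + (-1.37)² + (0.13)² + (0.11)² + (0.28)² + (-0.20)² + (0.34)² + (0.24)² + (-0.84)² = 9.0671.
Posterior: Inv-Gamma(8.40 + 11/2, 17.58 + 9.0671/2) = Inv-Gamma(13.90, 22.11355).
Posterior β = 22.11355.

22.11355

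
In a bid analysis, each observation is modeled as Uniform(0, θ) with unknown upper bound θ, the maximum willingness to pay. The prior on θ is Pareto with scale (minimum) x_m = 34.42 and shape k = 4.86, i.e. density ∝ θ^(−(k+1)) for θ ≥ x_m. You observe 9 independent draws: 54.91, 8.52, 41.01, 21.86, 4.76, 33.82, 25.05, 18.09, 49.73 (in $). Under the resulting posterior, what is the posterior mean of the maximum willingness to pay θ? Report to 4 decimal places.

59.1798

A Pareto(scale x_m, shape k) prior on the upper bound θ of Uniform(0, θ) is conjugate: posterior is Pareto(max(x_m, max xᵢ), k + n).
Sample maximum = 54.91; prior scale x_m = 34.42 → posterior scale = max = 54.91.
Posterior shape = 4.86 + 9 = 13.86.
E[θ|data] = k·x_m/(k−1) = 13.86·54.91/12.86 = 59.1798.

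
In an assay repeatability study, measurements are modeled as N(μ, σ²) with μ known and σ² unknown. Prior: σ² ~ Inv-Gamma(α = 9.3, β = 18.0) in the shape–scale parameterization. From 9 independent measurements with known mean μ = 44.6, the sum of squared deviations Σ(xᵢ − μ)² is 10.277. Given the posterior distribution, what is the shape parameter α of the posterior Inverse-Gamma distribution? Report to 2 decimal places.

With known mean μ and an Inverse-Gamma(α, β) prior on σ², the Normal likelihood is conjugate: posterior is Inv-Gamma(α + n/2, β + Σ(xᵢ−μ)²/2).
Posterior: Inv-Gamma(9.3 + 9/2, 18.0 + 10.277/2) = Inv-Gamma(13.80, 23.1385).
Posterior α = 13.80.

13.80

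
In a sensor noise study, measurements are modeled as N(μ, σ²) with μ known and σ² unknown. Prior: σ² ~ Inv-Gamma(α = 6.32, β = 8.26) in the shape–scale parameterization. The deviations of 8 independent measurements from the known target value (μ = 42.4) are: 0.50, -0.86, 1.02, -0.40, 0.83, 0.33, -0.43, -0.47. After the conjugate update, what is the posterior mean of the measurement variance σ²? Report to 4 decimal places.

1.0683

With known mean μ and an Inverse-Gamma(α, β) prior on σ², the Normal likelihood is conjugate: posterior is Inv-Gamma(α + n/2, β + Σ(xᵢ−μ)²/2).
Σ(xᵢ−μ)² = (0.50)² + (-0.86)² + (1.02)² + (-0.40)² + (0.83)² + (0.33)² + (-0.43)² + (-0.47)² = 3.3936.
Posterior: Inv-Gamma(6.32 + 8/2, 8.26 + 3.3936/2) = Inv-Gamma(10.32, 9.95680).
E[σ²|data] = β/(α−1) = 9.95680/9.32 = 1.0683.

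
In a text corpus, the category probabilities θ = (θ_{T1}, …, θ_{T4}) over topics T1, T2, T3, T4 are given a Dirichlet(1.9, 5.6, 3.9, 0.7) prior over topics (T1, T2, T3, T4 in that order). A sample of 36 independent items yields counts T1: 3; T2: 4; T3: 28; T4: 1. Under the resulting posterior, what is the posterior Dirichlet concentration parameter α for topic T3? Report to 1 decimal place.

31.9

The Dirichlet prior is conjugate to the Multinomial likelihood: each posterior αⱼ = prior αⱼ + observed count nⱼ.
Posterior concentration: (4.9, 9.6, 31.9, 1.7), total = 48.1.
α_{T3} = 3.9 + 28 = 31.9.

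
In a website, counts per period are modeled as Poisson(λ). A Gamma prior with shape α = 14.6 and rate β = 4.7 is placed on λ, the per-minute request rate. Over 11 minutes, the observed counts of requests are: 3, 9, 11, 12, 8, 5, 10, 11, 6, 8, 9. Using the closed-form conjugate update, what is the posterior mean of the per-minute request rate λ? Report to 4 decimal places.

With a Gamma(shape α, rate β) prior, the Poisson likelihood is conjugate: the posterior is Gamma(α + ΣXᵢ, β + n).
Sum of counts S = 92 over n = 11 minutes.
Posterior: Gamma(α+S, β+n) = Gamma(14.6+92, 4.7+11) = Gamma(106.6, 15.7).
Posterior mean = α/β = 106.6/15.7 = 6.7898.

6.7898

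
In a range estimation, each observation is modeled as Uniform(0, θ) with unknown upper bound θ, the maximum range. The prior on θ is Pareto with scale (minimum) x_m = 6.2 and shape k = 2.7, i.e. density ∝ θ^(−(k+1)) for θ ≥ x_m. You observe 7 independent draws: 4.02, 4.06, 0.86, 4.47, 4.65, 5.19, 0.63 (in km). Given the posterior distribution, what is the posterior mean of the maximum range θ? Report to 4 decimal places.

A Pareto(scale x_m, shape k) prior on the upper bound θ of Uniform(0, θ) is conjugate: posterior is Pareto(max(x_m, max xᵢ), k + n).
Sample maximum = 5.19; prior scale x_m = 6.2 → posterior scale = max = 6.20.
Posterior shape = 2.7 + 7 = 9.7.
E[θ|data] = k·x_m/(k−1) = 9.7·6.20/8.7 = 6.9126.

6.9126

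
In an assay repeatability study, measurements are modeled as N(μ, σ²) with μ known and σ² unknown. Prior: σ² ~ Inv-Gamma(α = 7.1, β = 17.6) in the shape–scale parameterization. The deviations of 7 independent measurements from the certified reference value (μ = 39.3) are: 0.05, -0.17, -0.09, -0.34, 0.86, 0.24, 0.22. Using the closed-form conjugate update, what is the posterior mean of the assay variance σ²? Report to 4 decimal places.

With known mean μ and an Inverse-Gamma(α, β) prior on σ², the Normal likelihood is conjugate: posterior is Inv-Gamma(α + n/2, β + Σ(xᵢ−μ)²/2).
Σ(xᵢ−μ)² = (0.05)² + (-0.17)² + (-0.09)² + (-0.34)² + (0.86)² + (0.24)² + (0.22)² = 1.0007.
Posterior: Inv-Gamma(7.1 + 7/2, 17.6 + 1.0007/2) = Inv-Gamma(10.60, 18.10035).
E[σ²|data] = β/(α−1) = 18.10035/9.60 = 1.8855.

1.8855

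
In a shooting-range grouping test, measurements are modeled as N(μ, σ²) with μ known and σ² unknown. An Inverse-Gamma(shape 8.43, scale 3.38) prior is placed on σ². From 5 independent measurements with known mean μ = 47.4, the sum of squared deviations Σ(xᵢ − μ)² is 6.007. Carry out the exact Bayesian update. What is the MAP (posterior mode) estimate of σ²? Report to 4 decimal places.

0.5351

With known mean μ and an Inverse-Gamma(α, β) prior on σ², the Normal likelihood is conjugate: posterior is Inv-Gamma(α + n/2, β + Σ(xᵢ−μ)²/2).
Posterior: Inv-Gamma(8.43 + 5/2, 3.38 + 6.007/2) = Inv-Gamma(10.93, 6.3835).
Mode = β/(α+1) = 6.3835/11.93 = 0.5351.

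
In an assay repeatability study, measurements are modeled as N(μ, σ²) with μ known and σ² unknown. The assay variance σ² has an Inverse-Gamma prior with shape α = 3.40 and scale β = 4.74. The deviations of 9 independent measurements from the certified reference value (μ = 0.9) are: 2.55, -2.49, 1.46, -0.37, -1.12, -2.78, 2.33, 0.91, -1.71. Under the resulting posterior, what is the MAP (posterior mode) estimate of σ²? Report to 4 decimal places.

2.3941

With known mean μ and an Inverse-Gamma(α, β) prior on σ², the Normal likelihood is conjugate: posterior is Inv-Gamma(α + n/2, β + Σ(xᵢ−μ)²/2).
Σ(xᵢ−μ)² = (2.55)² + (-2.49)² + (1.46)² + (-0.37)² + (-1.12)² + (-2.78)² + (2.33)² + (0.91)² + (-1.71)² = 33.1350.
Posterior: Inv-Gamma(3.40 + 9/2, 4.74 + 33.1350/2) = Inv-Gamma(7.90, 21.30750).
Mode = β/(α+1) = 21.30750/8.90 = 2.3941.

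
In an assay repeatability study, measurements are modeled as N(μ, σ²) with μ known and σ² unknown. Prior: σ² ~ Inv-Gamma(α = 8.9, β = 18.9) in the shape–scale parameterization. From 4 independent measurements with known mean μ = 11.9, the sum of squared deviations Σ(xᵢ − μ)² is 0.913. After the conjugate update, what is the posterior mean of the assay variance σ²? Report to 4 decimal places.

1.9552

With known mean μ and an Inverse-Gamma(α, β) prior on σ², the Normal likelihood is conjugate: posterior is Inv-Gamma(α + n/2, β + Σ(xᵢ−μ)²/2).
Posterior: Inv-Gamma(8.9 + 4/2, 18.9 + 0.913/2) = Inv-Gamma(10.90, 19.3565).
E[σ²|data] = β/(α−1) = 19.3565/9.90 = 1.9552.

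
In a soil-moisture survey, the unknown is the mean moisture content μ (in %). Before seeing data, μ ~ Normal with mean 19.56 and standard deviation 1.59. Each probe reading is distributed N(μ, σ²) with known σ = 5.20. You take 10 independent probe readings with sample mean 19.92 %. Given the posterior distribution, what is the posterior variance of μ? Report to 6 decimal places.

For Normal data with known variance σ², a Normal(μ₀, σ₀²) prior on μ is conjugate. Posterior precision = 1/σ₀² + n/σ²; posterior mean is the precision-weighted average of μ₀ and x̄.
σ₀² = 1.59² = 2.5281, σ² = 5.20² = 27.04; σ² + n·σ₀² = 27.04 + 10·2.5281 = 52.321.
Posterior precision = 1/σ₀² + n/σ² = 1/2.5281 + 10/27.04 = (σ² + n·σ₀²)/(σ₀²σ²) = 52.321/(2.5281·27.04); posterior variance σₙ² = σ₀²σ²/(σ² + n·σ₀²) = 2.5281·27.04/52.321 = 1.306547.

1.306547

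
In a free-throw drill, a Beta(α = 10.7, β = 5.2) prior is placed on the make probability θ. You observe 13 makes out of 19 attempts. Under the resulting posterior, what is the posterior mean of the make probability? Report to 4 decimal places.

The Beta prior is conjugate to a Binomial/Bernoulli likelihood; the update adds successes to α and failures to β.
Posterior: Beta(α+k, β+n−k) = Beta(10.7+13, 5.2+6) = Beta(23.7, 11.2).
Posterior mean = α/(α+β) = 23.7/34.9 = 0.6791.

0.6791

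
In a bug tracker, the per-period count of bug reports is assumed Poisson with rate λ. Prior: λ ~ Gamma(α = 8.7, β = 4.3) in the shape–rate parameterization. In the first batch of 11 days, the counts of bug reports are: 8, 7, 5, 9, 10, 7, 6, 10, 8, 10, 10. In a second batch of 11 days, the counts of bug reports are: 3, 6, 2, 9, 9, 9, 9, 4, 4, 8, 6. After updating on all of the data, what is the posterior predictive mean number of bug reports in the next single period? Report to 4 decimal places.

6.3764

With a Gamma(shape α, rate β) prior, the Poisson likelihood is conjugate: the posterior is Gamma(α + ΣXᵢ, β + n).
Batch 1: sum of counts S = 90 over n = 11 days.
After batch 1: Gamma(α+S, β+n) = Gamma(8.7+90, 4.3+11) = Gamma(98.7, 15.3).
Batch 2: sum of counts S = 69 over n = 11 days.
After batch 2: Gamma(α+S, β+n) = Gamma(98.7+69, 15.3+11) = Gamma(167.7, 26.3).
The predictive distribution for one future period is NegBinom with mean α/β = 6.3764.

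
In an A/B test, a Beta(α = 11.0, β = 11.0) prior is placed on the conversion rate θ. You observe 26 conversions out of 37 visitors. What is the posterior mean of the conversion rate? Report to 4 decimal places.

The Beta prior is conjugate to a Binomial/Bernoulli likelihood; the update adds successes to α and failures to β.
Posterior: Beta(α+k, β+n−k) = Beta(11.0+26, 11.0+11) = Beta(37.0, 22.0).
Posterior mean = α/(α+β) = 37.0/59.0 = 0.6271.

0.6271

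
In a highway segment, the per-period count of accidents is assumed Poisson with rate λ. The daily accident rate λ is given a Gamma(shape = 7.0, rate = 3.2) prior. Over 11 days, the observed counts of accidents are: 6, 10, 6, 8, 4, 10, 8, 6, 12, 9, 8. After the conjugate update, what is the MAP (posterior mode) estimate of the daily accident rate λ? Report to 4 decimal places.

6.5493

With a Gamma(shape α, rate β) prior, the Poisson likelihood is conjugate: the posterior is Gamma(α + ΣXᵢ, β + n).
Sum of counts S = 87 over n = 11 days.
Posterior: Gamma(α+S, β+n) = Gamma(7.0+87, 3.2+11) = Gamma(94.0, 14.2).
Mode of Gamma(α,β) for α≥1 is (α−1)/β = 93.0/14.2 = 6.5493.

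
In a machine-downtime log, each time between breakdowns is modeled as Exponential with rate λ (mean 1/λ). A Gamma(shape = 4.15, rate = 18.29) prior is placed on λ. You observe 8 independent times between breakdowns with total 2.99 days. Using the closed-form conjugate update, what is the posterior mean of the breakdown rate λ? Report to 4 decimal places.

With a Gamma(shape α, rate β) prior on the exponential rate λ, the posterior after n observations with total T = Σxᵢ is Gamma(α+n, β+T).
Posterior: Gamma(4.15+8, 18.29+2.99) = Gamma(12.15, 21.28).
Posterior mean of λ = α/β = 12.15/21.28 = 0.5710.

0.5710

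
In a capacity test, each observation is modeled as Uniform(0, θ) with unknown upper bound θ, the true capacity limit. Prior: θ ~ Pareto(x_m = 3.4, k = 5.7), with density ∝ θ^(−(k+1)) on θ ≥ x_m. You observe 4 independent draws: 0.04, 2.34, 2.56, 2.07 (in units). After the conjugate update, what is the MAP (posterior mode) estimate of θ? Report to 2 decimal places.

A Pareto(scale x_m, shape k) prior on the upper bound θ of Uniform(0, θ) is conjugate: posterior is Pareto(max(x_m, max xᵢ), k + n).
Sample maximum = 2.56; prior scale x_m = 3.4 → posterior scale = max = 3.40.
Posterior shape = 5.7 + 4 = 9.7.
The Pareto density is decreasing on [x_m, ∞), so the mode is x_m = 3.40.

3.40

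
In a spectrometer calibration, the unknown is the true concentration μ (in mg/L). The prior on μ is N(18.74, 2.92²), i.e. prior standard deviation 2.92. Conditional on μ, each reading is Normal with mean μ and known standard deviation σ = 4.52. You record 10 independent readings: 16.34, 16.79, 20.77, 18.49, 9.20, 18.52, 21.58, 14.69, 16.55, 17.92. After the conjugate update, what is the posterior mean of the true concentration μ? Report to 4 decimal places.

17.4049

For Normal data with known variance σ², a Normal(μ₀, σ₀²) prior on μ is conjugate. Posterior precision = 1/σ₀² + n/σ²; posterior mean is the precision-weighted average of μ₀ and x̄.
Σxᵢ = 16.34 + 16.79 + 20.77 + 18.49 + 9.20 + 18.52 + 21.58 + 14.69 + 16.55 + 17.92 = 170.85, so n·x̄ = 170.85.
σ₀² = 2.92² = 8.5264, σ² = 4.52² = 20.4304; σ² + n·σ₀² = 20.4304 + 10·8.5264 = 105.6944.
Posterior mean = (μ₀/σ₀² + n·x̄/σ²)/(1/σ₀² + n/σ²) = (σ²·μ₀ + σ₀²·n·x̄)/(σ² + n·σ₀²) = (20.4304·18.74 + 8.5264·170.85)/105.6944 = 1839.601136/105.6944 = 17.4049.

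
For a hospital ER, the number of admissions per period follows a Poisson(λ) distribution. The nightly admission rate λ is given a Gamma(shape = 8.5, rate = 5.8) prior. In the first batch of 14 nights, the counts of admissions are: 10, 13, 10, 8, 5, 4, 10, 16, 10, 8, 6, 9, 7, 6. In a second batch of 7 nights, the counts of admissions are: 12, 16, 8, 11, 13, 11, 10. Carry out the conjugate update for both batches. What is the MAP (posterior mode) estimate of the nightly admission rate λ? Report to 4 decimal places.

With a Gamma(shape α, rate β) prior, the Poisson likelihood is conjugate: the posterior is Gamma(α + ΣXᵢ, β + n).
Batch 1: sum of counts S = 122 over n = 14 nights.
After batch 1: Gamma(α+S, β+n) = Gamma(8.5+122, 5.8+14) = Gamma(130.5, 19.8).
Batch 2: sum of counts S = 81 over n = 7 nights.
After batch 2: Gamma(α+S, β+n) = Gamma(130.5+81, 19.8+7) = Gamma(211.5, 26.8).
Mode of Gamma(α,β) for α≥1 is (α−1)/β = 210.5/26.8 = 7.8545.

7.8545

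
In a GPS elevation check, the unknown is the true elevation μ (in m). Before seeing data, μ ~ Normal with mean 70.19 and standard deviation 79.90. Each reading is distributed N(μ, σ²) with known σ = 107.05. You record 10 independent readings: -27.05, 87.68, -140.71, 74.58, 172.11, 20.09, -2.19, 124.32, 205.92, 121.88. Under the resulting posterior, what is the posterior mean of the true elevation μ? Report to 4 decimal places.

For Normal data with known variance σ², a Normal(μ₀, σ₀²) prior on μ is conjugate. Posterior precision = 1/σ₀² + n/σ²; posterior mean is the precision-weighted average of μ₀ and x̄.
Σxᵢ = (-27.05) + 87.68 + (-140.71) + 74.58 + 172.11 + 20.09 + (-2.19) + 124.32 + 205.92 + 121.88 = 636.63, so n·x̄ = 636.63.
σ₀² = 79.90² = 6384.01, σ² = 107.05² = 11459.7025; σ² + n·σ₀² = 11459.7025 + 10·6384.01 = 75299.8025.
Posterior mean = (μ₀/σ₀² + n·x̄/σ²)/(1/σ₀² + n/σ²) = (σ²·μ₀ + σ₀²·n·x̄)/(σ² + n·σ₀²) = (11459.7025·70.19 + 6384.01·636.63)/75299.8025 = 4868608.804775/75299.8025 = 64.6563.

64.6563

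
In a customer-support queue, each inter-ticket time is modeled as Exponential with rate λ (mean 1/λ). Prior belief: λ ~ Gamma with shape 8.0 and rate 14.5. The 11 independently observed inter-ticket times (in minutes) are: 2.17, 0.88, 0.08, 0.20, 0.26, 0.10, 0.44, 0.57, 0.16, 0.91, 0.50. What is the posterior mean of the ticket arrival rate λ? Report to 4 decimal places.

0.9148

With a Gamma(shape α, rate β) prior on the exponential rate λ, the posterior after n observations with total T = Σxᵢ is Gamma(α+n, β+T).
Sum of observations T = 6.27 minutes; n = 11.
Posterior: Gamma(8.0+11, 14.5+6.27) = Gamma(19.0, 20.77).
Posterior mean of λ = α/β = 19.0/20.77 = 0.9148.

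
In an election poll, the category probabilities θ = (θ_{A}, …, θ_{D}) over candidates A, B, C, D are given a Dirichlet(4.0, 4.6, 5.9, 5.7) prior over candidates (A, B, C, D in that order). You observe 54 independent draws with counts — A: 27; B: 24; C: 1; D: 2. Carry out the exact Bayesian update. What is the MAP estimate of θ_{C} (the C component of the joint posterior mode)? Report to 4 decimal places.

The Dirichlet prior is conjugate to the Multinomial likelihood: each posterior αⱼ = prior αⱼ + observed count nⱼ.
Posterior concentration: (31.0, 28.6, 6.9, 7.7), total = 74.2.
Joint mode component: (α_{C}−1)/(Σα−K) = 5.9/70.2 = 0.0840.

0.0840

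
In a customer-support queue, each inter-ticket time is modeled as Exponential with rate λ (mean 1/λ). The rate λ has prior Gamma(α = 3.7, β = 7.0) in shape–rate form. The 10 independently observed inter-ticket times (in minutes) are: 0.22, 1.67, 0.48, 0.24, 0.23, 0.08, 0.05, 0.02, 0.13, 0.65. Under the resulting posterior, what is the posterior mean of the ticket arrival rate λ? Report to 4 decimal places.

With a Gamma(shape α, rate β) prior on the exponential rate λ, the posterior after n observations with total T = Σxᵢ is Gamma(α+n, β+T).
Sum of observations T = 3.77 minutes; n = 10.
Posterior: Gamma(3.7+10, 7.0+3.77) = Gamma(13.7, 10.77).
Posterior mean of λ = α/β = 13.7/10.77 = 1.2721.

1.2721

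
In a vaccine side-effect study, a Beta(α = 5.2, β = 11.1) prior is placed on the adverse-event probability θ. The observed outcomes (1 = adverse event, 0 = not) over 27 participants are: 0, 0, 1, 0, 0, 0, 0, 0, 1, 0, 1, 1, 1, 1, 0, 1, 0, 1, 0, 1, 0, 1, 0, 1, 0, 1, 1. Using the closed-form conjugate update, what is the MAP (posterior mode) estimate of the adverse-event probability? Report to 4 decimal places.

0.4165

The Beta prior is conjugate to a Binomial/Bernoulli likelihood; the update adds successes to α and failures to β.
Posterior: Beta(α+k, β+n−k) = Beta(5.2+13, 11.1+14) = Beta(18.2, 25.1).
Mode of Beta(a,b) for a,b>1 is (a−1)/(a+b−2) = 17.2/41.3 = 0.4165.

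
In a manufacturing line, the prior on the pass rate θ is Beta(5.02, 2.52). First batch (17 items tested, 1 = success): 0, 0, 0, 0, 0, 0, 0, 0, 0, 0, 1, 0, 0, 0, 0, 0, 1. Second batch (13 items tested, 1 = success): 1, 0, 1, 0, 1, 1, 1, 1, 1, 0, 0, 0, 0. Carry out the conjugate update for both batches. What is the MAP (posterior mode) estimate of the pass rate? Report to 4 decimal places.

0.3663

The Beta prior is conjugate to a Binomial/Bernoulli likelihood; the update adds successes to α and failures to β.
After batch 1: Beta(5.02+2, 2.52+15) = Beta(7.02, 17.52).
After batch 2: Beta(7.02+7, 17.52+6) = Beta(14.02, 23.52).
Mode of Beta(a,b) for a,b>1 is (a−1)/(a+b−2) = 13.02/35.54 = 0.3663.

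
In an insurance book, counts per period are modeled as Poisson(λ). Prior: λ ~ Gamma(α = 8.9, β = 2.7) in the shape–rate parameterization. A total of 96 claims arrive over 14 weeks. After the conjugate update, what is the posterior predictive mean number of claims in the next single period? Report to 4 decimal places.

With a Gamma(shape α, rate β) prior, the Poisson likelihood is conjugate: the posterior is Gamma(α + ΣXᵢ, β + n).
Posterior: Gamma(α+S, β+n) = Gamma(8.9+96, 2.7+14) = Gamma(104.9, 16.7).
The predictive distribution for one future period is NegBinom with mean α/β = 6.2814.

6.2814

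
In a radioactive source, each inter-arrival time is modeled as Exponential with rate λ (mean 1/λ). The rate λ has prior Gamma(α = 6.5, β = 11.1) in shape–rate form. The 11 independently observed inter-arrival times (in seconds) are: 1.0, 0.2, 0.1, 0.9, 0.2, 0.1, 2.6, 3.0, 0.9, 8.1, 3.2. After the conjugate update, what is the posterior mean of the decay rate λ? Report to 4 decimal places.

With a Gamma(shape α, rate β) prior on the exponential rate λ, the posterior after n observations with total T = Σxᵢ is Gamma(α+n, β+T).
Sum of observations T = 20.3 seconds; n = 11.
Posterior: Gamma(6.5+11, 11.1+20.3) = Gamma(17.5, 31.4).
Posterior mean of λ = α/β = 17.5/31.4 = 0.5573.

0.5573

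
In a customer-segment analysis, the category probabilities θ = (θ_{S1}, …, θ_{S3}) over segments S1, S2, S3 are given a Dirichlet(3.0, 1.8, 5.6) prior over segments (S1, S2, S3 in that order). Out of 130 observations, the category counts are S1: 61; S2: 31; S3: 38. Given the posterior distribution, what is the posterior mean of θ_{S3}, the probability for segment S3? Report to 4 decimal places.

The Dirichlet prior is conjugate to the Multinomial likelihood: each posterior αⱼ = prior αⱼ + observed count nⱼ.
Posterior concentration: (64.0, 32.8, 43.6), total = 140.4.
E[θ_{S3}|data] = α_{S3}/Σα = 43.6/140.4 = 0.3105.

0.3105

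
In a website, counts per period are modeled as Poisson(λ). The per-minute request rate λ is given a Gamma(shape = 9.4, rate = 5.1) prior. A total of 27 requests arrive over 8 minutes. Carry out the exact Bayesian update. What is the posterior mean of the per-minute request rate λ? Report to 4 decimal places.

2.7786

With a Gamma(shape α, rate β) prior, the Poisson likelihood is conjugate: the posterior is Gamma(α + ΣXᵢ, β + n).
Posterior: Gamma(α+S, β+n) = Gamma(9.4+27, 5.1+8) = Gamma(36.4, 13.1).
Posterior mean = α/β = 36.4/13.1 = 2.7786.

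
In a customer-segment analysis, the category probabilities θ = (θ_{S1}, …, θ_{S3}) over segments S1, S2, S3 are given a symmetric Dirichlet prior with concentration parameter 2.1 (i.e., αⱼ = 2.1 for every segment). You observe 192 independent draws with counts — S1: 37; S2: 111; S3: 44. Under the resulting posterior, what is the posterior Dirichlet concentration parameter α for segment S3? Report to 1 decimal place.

46.1

The Dirichlet prior is conjugate to the Multinomial likelihood: each posterior αⱼ = prior αⱼ + observed count nⱼ.
Posterior concentration: (39.1, 113.1, 46.1), total = 198.3.
α_{S3} = 2.1 + 44 = 46.1.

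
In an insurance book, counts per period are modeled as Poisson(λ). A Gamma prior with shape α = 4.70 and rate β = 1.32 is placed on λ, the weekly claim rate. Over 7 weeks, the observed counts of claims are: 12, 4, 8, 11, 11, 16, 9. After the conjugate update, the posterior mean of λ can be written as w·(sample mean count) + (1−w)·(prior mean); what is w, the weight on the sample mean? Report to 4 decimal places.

With a Gamma(shape α, rate β) prior, the Poisson likelihood is conjugate: the posterior is Gamma(α + ΣXᵢ, β + n).
Posterior mean = (α₀+S)/(β₀+n) = [n/(β₀+n)]·(S/n) + [β₀/(β₀+n)]·(α₀/β₀), so only n and β₀ enter the weight.
Weight on data w = n/(β₀+n) = 7/(1.32+7) = 7/8.32 = 0.8413.

0.8413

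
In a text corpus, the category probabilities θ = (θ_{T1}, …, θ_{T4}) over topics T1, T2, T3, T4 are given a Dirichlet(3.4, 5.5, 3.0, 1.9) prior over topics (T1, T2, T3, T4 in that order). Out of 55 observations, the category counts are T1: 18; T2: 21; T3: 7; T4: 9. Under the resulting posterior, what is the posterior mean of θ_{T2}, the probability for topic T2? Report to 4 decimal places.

0.3852

The Dirichlet prior is conjugate to the Multinomial likelihood: each posterior αⱼ = prior αⱼ + observed count nⱼ.
Posterior concentration: (21.4, 26.5, 10.0, 10.9), total = 68.8.
E[θ_{T2}|data] = α_{T2}/Σα = 26.5/68.8 = 0.3852.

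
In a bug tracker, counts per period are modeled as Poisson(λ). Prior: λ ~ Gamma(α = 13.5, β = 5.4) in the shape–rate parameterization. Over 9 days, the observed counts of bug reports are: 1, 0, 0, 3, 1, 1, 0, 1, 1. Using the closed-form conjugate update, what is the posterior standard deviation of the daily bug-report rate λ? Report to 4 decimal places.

0.3220

With a Gamma(shape α, rate β) prior, the Poisson likelihood is conjugate: the posterior is Gamma(α + ΣXᵢ, β + n).
Sum of counts S = 8 over n = 9 days.
Posterior: Gamma(α+S, β+n) = Gamma(13.5+8, 5.4+9) = Gamma(21.5, 14.4).
SD = √α/β = √21.5/14.4 = 0.3220.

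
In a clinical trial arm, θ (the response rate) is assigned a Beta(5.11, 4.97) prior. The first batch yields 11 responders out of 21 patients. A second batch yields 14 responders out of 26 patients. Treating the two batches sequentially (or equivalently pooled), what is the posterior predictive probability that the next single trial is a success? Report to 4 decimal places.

0.5275

The Beta prior is conjugate to a Binomial/Bernoulli likelihood; the update adds successes to α and failures to β.
After batch 1: Beta(5.11+11, 4.97+10) = Beta(16.11, 14.97).
After batch 2: Beta(16.11+14, 14.97+12) = Beta(30.11, 26.97).
For a single future Bernoulli trial, P(success | data) = α/(α+β) = 0.5275.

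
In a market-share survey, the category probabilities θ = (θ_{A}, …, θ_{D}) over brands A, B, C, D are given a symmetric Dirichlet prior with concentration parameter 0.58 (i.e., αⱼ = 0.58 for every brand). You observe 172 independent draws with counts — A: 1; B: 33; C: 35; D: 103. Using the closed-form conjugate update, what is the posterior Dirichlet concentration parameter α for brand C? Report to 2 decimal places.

35.58

The Dirichlet prior is conjugate to the Multinomial likelihood: each posterior αⱼ = prior αⱼ + observed count nⱼ.
Posterior concentration: (1.58, 33.58, 35.58, 103.58), total = 174.32.
α_{C} = 0.58 + 35 = 35.58.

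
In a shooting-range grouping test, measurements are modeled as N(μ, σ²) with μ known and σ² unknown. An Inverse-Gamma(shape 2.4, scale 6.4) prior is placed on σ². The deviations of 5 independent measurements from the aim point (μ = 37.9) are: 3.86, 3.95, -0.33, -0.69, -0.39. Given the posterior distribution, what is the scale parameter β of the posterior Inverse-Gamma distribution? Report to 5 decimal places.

22.01960

With known mean μ and an Inverse-Gamma(α, β) prior on σ², the Normal likelihood is conjugate: posterior is Inv-Gamma(α + n/2, β + Σ(xᵢ−μ)²/2).
Σ(xᵢ−μ)² = (3.86)² + (3.95)² + (-0.33)² + (-0.69)² + (-0.39)² = 31.2392.
Posterior: Inv-Gamma(2.4 + 5/2, 6.4 + 31.2392/2) = Inv-Gamma(4.90, 22.01960).
Posterior β = 22.01960.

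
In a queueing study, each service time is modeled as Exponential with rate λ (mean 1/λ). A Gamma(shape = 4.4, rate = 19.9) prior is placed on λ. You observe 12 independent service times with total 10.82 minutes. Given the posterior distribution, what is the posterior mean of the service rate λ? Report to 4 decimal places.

0.5339

With a Gamma(shape α, rate β) prior on the exponential rate λ, the posterior after n observations with total T = Σxᵢ is Gamma(α+n, β+T).
Posterior: Gamma(4.4+12, 19.9+10.82) = Gamma(16.4, 30.72).
Posterior mean of λ = α/β = 16.4/30.72 = 0.5339.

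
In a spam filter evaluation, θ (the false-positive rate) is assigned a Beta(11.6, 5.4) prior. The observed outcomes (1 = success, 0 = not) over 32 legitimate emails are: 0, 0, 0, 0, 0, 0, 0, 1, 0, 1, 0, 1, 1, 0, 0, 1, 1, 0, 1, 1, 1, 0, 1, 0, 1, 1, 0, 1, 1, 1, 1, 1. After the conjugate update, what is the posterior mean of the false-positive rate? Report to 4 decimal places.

The Beta prior is conjugate to a Binomial/Bernoulli likelihood; the update adds successes to α and failures to β.
Posterior: Beta(α+k, β+n−k) = Beta(11.6+17, 5.4+15) = Beta(28.6, 20.4).
Posterior mean = α/(α+β) = 28.6/49.0 = 0.5837.

0.5837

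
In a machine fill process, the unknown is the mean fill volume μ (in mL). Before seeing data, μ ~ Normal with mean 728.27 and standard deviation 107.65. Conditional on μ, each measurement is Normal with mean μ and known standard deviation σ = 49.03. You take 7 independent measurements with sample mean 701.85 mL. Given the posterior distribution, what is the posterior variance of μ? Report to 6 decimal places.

For Normal data with known variance σ², a Normal(μ₀, σ₀²) prior on μ is conjugate. Posterior precision = 1/σ₀² + n/σ²; posterior mean is the precision-weighted average of μ₀ and x̄.
σ₀² = 107.65² = 11588.5225, σ² = 49.03² = 2403.9409; σ² + n·σ₀² = 2403.9409 + 7·11588.5225 = 83523.5984.
Posterior precision = 1/σ₀² + n/σ² = 1/11588.5225 + 7/2403.9409 = (σ² + n·σ₀²)/(σ₀²σ²) = 83523.5984/(11588.5225·2403.9409); posterior variance σₙ² = σ₀²σ²/(σ² + n·σ₀²) = 11588.5225·2403.9409/83523.5984 = 333.535956.

333.535956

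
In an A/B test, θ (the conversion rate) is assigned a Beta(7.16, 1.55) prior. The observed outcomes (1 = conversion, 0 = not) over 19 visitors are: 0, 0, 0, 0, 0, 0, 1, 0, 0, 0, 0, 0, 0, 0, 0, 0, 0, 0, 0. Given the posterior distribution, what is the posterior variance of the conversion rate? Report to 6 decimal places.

0.007237

The Beta prior is conjugate to a Binomial/Bernoulli likelihood; the update adds successes to α and failures to β.
Posterior: Beta(α+k, β+n−k) = Beta(7.16+1, 1.55+18) = Beta(8.16, 19.55).
Var = αβ/((α+β)²(α+β+1)) = 8.16·19.55/(27.71²·28.71) = 0.007237.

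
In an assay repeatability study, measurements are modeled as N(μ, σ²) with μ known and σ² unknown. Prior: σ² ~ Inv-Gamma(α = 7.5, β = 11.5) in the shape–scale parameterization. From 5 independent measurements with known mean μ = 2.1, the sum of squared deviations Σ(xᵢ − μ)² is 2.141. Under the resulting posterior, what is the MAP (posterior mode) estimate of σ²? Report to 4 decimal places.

With known mean μ and an Inverse-Gamma(α, β) prior on σ², the Normal likelihood is conjugate: posterior is Inv-Gamma(α + n/2, β + Σ(xᵢ−μ)²/2).
Posterior: Inv-Gamma(7.5 + 5/2, 11.5 + 2.141/2) = Inv-Gamma(10.00, 12.5705).
Mode = β/(α+1) = 12.5705/11.00 = 1.1428.

1.1428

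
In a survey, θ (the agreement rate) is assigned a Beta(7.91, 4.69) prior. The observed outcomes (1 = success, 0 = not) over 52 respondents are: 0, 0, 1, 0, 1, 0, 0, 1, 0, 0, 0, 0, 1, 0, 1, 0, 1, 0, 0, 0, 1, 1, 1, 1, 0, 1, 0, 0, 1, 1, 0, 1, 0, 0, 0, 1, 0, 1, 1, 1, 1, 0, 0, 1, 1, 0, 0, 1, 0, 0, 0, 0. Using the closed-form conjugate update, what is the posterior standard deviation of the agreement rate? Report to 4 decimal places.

0.0616

The Beta prior is conjugate to a Binomial/Bernoulli likelihood; the update adds successes to α and failures to β.
Posterior: Beta(α+k, β+n−k) = Beta(7.91+22, 4.69+30) = Beta(29.91, 34.69).
Var = αβ/((α+β)²(α+β+1)) = 29.91·34.69/(64.60²·65.60) = 0.00379011; SD = √0.00379011 = 0.0616.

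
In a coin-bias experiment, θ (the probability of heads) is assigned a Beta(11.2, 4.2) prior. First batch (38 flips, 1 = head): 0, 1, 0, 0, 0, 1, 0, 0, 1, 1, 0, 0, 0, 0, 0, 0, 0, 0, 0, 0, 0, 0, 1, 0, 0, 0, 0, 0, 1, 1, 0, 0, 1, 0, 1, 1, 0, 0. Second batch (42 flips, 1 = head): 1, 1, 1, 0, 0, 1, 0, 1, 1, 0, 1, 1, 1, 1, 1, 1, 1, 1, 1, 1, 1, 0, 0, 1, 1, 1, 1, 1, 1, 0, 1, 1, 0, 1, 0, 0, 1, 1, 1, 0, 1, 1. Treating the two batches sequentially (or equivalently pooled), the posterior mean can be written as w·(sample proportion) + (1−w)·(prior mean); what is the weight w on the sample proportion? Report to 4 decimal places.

The Beta prior is conjugate to a Binomial/Bernoulli likelihood; the update adds successes to α and failures to β.
Total number of flips: n = 38 + 42 = 80.
Posterior mean = (α₀+k)/(α₀+β₀+n) = [n/(α₀+β₀+n)]·(k/n) + [(α₀+β₀)/(α₀+β₀+n)]·α₀/(α₀+β₀), so only n and the prior enter the weight.
The weight on the data is w = n/(α₀+β₀+n) = 80/(11.2+4.2+80) = 80/95.4 = 0.8386.

0.8386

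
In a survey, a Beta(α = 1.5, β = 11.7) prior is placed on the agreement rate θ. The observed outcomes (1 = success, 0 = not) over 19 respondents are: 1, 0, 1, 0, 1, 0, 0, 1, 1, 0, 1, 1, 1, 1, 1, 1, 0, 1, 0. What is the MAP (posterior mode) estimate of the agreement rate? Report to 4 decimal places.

The Beta prior is conjugate to a Binomial/Bernoulli likelihood; the update adds successes to α and failures to β.
Posterior: Beta(α+k, β+n−k) = Beta(1.5+12, 11.7+7) = Beta(13.5, 18.7).
Mode of Beta(a,b) for a,b>1 is (a−1)/(a+b−2) = 12.5/30.2 = 0.4139.

0.4139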